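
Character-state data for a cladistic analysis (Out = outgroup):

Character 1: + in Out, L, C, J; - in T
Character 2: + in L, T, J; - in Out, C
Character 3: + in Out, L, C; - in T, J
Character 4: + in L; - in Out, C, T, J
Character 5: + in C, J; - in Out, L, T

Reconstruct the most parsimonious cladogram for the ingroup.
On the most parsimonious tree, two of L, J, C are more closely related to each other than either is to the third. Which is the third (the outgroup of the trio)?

Character polarity is set by the outgroup: the derived state is whichever differs from the outgroup's state, so for Character 1, Character 3 the derived state is '-', and for the remaining characters it is '+'.
Character 1 (derived state '-') is unique to T (autapomorphy; uninformative for grouping).
Only J, L, and T show the derived state '+' for Character 2, supporting them as a clade.
Character 3: derived state '-' in J and T only — synapomorphy for {J, T}.
Character 4 (derived state '+') is unique to L (autapomorphy; uninformative for grouping).
Character 5 groups C and J, which is incompatible with the clades supported by the remaining characters; treating it as convergent (homoplasy) costs fewer steps than any alternative tree.
Most parsimonious ingroup topology: ((L,(T,J)),C).
L and J share a more recent common ancestor with each other than either does with C, so C is the least closely related of the three.

C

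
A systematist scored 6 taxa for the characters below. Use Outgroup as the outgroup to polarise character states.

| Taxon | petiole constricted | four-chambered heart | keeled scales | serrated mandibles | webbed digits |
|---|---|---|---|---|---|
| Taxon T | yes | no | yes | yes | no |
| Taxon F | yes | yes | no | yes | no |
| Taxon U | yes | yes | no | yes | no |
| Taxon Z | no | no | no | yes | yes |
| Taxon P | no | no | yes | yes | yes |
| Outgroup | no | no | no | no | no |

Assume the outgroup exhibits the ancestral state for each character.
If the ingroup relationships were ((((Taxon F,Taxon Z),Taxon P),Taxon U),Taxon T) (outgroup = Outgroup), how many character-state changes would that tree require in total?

10

Map each character onto ((((Taxon F,Taxon Z),Taxon P),Taxon U),Taxon T) (rooted by Outgroup) and count the minimum state changes it requires (Fitch parsimony):
petiole constricted: 3; four-chambered heart: 2; keeled scales: 2; serrated mandibles: 1; webbed digits: 2.
Total tree length = 10.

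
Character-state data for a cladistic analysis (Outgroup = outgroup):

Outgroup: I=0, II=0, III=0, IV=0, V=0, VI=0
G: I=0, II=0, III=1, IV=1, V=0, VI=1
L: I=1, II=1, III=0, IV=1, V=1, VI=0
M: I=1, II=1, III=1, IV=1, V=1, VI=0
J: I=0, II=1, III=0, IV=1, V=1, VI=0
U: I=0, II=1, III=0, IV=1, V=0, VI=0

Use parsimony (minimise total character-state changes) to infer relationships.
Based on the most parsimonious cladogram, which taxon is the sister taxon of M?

L

The outgroup has state '0' for every character, so '1' is the derived state throughout.
I (derived state '1') is shared by L and M — a synapomorphy uniting that clade.
II: derived state '1' in J, L, M, and U only — synapomorphy for {J, L, M, U}.
III groups G and M, which is incompatible with the clades supported by the remaining characters; treating it as convergent (homoplasy) costs fewer steps than any alternative tree.
IV (derived state '1') is shared by all ingroup taxa — unites the whole ingroup.
V (derived state '1') is shared by J, L, and M — a synapomorphy uniting that clade.
VI: derived state '1' in G only — an autapomorphy, so it tells us nothing about relationships among taxa.
Most parsimonious ingroup topology: (G,(((L,M),J),U)).
M and L form a cherry on this tree, so they are sister taxa.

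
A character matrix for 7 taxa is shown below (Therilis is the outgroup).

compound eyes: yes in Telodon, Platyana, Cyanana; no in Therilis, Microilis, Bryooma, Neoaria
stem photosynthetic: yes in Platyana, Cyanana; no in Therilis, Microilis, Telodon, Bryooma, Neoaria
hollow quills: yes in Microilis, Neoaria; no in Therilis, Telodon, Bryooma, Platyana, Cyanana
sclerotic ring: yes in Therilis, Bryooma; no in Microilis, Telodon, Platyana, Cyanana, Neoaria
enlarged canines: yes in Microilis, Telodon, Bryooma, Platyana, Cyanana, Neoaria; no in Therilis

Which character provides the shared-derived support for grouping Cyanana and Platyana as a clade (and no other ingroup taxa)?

Character polarity is set by the outgroup: the derived state is whichever differs from the outgroup's state, so for sclerotic ring the derived state is 'no', and for the remaining characters it is 'yes'.
compound eyes (derived state 'yes') is shared by Cyanana, Platyana, and Telodon — a synapomorphy uniting that clade.
Only Cyanana and Platyana show the derived state 'yes' for stem photosynthetic, supporting them as a clade.
hollow quills (derived state 'yes') is shared by Microilis and Neoaria — a synapomorphy uniting that clade.
Only Cyanana, Microilis, Neoaria, Platyana, and Telodon show the derived state 'no' for sclerotic ring, supporting them as a clade.
All ingroup taxa share the derived state 'yes' for enlarged canines; it defines the ingroup but does not resolve relationships within it.
Most parsimonious ingroup topology: (((Microilis,Neoaria),(Telodon,(Platyana,Cyanana))),Bryooma).
The clade {Cyanana, Platyana} is supported by stem photosynthetic: its derived state 'yes' occurs in exactly those taxa and in no other taxon (including the outgroup).

stem photosynthetic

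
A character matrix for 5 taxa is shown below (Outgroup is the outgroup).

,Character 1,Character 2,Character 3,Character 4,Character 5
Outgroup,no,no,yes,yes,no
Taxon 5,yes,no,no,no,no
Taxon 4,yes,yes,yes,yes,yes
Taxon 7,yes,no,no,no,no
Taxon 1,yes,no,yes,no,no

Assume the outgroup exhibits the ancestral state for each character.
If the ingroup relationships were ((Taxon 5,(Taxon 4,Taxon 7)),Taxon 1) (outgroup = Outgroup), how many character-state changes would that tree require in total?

Map each character onto ((Taxon 5,(Taxon 4,Taxon 7)),Taxon 1) (rooted by Outgroup) and count the minimum state changes it requires (Fitch parsimony):
Character 1: 1; Character 2: 1; Character 3: 2; Character 4: 2; Character 5: 1.
Total tree length = 7.

7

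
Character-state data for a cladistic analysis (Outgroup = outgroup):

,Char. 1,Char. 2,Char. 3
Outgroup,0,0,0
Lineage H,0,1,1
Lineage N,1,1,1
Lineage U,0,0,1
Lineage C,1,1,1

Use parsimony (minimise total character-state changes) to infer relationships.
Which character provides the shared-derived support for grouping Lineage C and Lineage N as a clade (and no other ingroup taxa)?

The outgroup has state '0' for every character, so '1' is the derived state throughout.
Only Lineage C and Lineage N show the derived state '1' for Char. 1, supporting them as a clade.
Char. 2 (derived state '1') is shared by Lineage C, Lineage H, and Lineage N — a synapomorphy uniting that clade.
Char. 3 (derived state '1') is shared by all ingroup taxa — unites the whole ingroup.
Most parsimonious ingroup topology: ((Lineage H,(Lineage N,Lineage C)),Lineage U).
The clade {Lineage C, Lineage N} is supported by Char. 1: its derived state '1' occurs in exactly those taxa and in no other taxon (including the outgroup).

Char. 1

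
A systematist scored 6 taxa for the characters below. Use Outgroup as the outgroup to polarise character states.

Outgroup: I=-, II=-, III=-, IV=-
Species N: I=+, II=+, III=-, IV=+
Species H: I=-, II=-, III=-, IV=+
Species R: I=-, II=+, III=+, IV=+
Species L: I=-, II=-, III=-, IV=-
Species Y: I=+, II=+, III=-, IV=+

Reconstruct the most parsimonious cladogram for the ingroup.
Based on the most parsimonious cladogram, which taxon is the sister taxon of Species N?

Species Y

The outgroup has state '-' for every character, so '+' is the derived state throughout.
I (derived state '+') is shared by Species N and Species Y — a synapomorphy uniting that clade.
II: derived state '+' in Species N, Species R, and Species Y only — synapomorphy for {Species N, Species R, Species Y}.
III (derived state '+') is unique to Species R (autapomorphy; uninformative for grouping).
IV (derived state '+') is shared by Species H, Species N, Species R, and Species Y — a synapomorphy uniting that clade.
Most parsimonious ingroup topology: (((Species R,(Species Y,Species N)),Species H),Species L).
Species N and Species Y form a cherry on this tree, so they are sister taxa.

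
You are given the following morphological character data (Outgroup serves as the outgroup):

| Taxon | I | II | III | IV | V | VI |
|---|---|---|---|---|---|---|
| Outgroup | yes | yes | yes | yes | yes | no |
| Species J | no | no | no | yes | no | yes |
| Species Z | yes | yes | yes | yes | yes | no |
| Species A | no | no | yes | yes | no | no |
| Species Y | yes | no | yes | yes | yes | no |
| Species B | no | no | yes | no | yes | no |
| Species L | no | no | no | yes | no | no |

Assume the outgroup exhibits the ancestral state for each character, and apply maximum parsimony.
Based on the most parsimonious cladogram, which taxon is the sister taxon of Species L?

Species J

Character polarity is set by the outgroup: the derived state is whichever differs from the outgroup's state, so for I, II, III, IV, V the derived state is 'no', and for the remaining characters it is 'yes'.
Only Species A, Species B, Species J, and Species L show the derived state 'no' for I, supporting them as a clade.
Only Species A, Species B, Species J, Species L, and Species Y show the derived state 'no' for II, supporting them as a clade.
III: derived state 'no' in Species J and Species L only — synapomorphy for {Species J, Species L}.
IV: derived state 'no' in Species B only — an autapomorphy, so it tells us nothing about relationships among taxa.
Only Species A, Species J, and Species L show the derived state 'no' for V, supporting them as a clade.
VI (derived state 'yes') is unique to Species J (autapomorphy; uninformative for grouping).
Most parsimonious ingroup topology: (((((Species J,Species L),Species A),Species B),Species Y),Species Z).
Species L and Species J form a cherry on this tree, so they are sister taxa.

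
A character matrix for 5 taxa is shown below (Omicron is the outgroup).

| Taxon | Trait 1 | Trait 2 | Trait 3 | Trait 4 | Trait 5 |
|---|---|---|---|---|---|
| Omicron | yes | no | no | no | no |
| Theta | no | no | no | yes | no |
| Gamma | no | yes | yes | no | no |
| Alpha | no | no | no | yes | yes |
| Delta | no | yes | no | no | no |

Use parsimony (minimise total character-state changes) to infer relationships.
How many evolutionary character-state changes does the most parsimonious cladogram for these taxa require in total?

5

Character polarity is set by the outgroup: the derived state is whichever differs from the outgroup's state, so for Trait 1 the derived state is 'no', and for the remaining characters it is 'yes'.
All ingroup taxa share the derived state 'no' for Trait 1; it defines the ingroup but does not resolve relationships within it.
Trait 2: derived state 'yes' in Delta and Gamma only — synapomorphy for {Delta, Gamma}.
Trait 3 (derived state 'yes') is unique to Gamma (autapomorphy; uninformative for grouping).
Trait 4: derived state 'yes' in Alpha and Theta only — synapomorphy for {Alpha, Theta}.
Trait 5 (derived state 'yes') is unique to Alpha (autapomorphy; uninformative for grouping).
Most parsimonious ingroup topology: ((Theta,Alpha),(Gamma,Delta)).
Changes per character on this tree: Trait 1: 1; Trait 2: 1; Trait 3: 1; Trait 4: 1; Trait 5: 1.
Total = 5.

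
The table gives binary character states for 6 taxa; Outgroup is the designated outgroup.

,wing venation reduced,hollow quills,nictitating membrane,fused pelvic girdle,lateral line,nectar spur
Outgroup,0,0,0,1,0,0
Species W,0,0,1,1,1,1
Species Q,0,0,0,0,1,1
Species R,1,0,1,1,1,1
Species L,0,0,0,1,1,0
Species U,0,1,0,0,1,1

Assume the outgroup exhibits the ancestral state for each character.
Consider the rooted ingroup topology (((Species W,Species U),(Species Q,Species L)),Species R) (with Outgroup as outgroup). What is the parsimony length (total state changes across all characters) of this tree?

Map each character onto (((Species W,Species U),(Species Q,Species L)),Species R) (rooted by Outgroup) and count the minimum state changes it requires (Fitch parsimony):
wing venation reduced: 1; hollow quills: 1; nictitating membrane: 2; fused pelvic girdle: 2; lateral line: 1; nectar spur: 2.
Total tree length = 9.

9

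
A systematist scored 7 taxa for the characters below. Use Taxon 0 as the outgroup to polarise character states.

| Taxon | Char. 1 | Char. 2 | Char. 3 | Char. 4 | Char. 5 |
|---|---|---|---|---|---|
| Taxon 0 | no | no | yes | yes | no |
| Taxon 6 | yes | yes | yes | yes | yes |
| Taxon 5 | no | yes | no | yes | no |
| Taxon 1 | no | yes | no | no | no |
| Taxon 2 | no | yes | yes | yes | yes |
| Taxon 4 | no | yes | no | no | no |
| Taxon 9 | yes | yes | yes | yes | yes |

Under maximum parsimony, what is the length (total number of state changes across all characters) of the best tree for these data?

Character polarity is set by the outgroup: the derived state is whichever differs from the outgroup's state, so for Char. 3, Char. 4 the derived state is 'no', and for the remaining characters it is 'yes'.
Only Taxon 6 and Taxon 9 show the derived state 'yes' for Char. 1, supporting them as a clade.
Char. 2 (derived state 'yes') is shared by all ingroup taxa — unites the whole ingroup.
Only Taxon 1, Taxon 4, and Taxon 5 show the derived state 'no' for Char. 3, supporting them as a clade.
Char. 4 (derived state 'no') is shared by Taxon 1 and Taxon 4 — a synapomorphy uniting that clade.
Char. 5: derived state 'yes' in Taxon 2, Taxon 6, and Taxon 9 only — synapomorphy for {Taxon 2, Taxon 6, Taxon 9}.
Most parsimonious ingroup topology: (((Taxon 6,Taxon 9),Taxon 2),(Taxon 5,(Taxon 1,Taxon 4))).
Changes per character on this tree: Char. 1: 1; Char. 2: 1; Char. 3: 1; Char. 4: 1; Char. 5: 1.
Total = 5.

5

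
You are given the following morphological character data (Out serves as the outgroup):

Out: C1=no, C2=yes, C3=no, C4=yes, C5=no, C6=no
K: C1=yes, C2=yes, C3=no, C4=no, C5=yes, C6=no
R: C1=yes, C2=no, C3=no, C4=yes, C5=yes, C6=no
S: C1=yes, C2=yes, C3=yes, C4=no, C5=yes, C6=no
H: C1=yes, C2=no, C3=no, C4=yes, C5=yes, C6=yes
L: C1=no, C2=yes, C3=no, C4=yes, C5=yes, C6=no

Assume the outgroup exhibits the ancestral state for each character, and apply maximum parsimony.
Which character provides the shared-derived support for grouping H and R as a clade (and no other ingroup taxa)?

C2

Character polarity is set by the outgroup: the derived state is whichever differs from the outgroup's state, so for C2, C4 the derived state is 'no', and for the remaining characters it is 'yes'.
Only H, K, R, and S show the derived state 'yes' for C1, supporting them as a clade.
C2 (derived state 'no') is shared by H and R — a synapomorphy uniting that clade.
C3: derived state 'yes' in S only — an autapomorphy, so it tells us nothing about relationships among taxa.
C4: derived state 'no' in K and S only — synapomorphy for {K, S}.
C5 (derived state 'yes') is shared by all ingroup taxa — unites the whole ingroup.
C6 (derived state 'yes') is unique to H (autapomorphy; uninformative for grouping).
Most parsimonious ingroup topology: (((K,S),(R,H)),L).
The clade {H, R} is supported by C2: its derived state 'no' occurs in exactly those taxa and in no other taxon (including the outgroup).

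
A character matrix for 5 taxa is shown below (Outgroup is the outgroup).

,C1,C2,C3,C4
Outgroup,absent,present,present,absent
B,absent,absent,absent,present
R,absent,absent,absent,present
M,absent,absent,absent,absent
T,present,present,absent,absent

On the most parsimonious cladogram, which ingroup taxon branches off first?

Character polarity is set by the outgroup: the derived state is whichever differs from the outgroup's state, so for C2, C3 the derived state is 'absent', and for the remaining characters it is 'present'.
C1 (derived state 'present') is unique to T (autapomorphy; uninformative for grouping).
C2: derived state 'absent' in B, M, and R only — synapomorphy for {B, M, R}.
C3 (derived state 'absent') is shared by all ingroup taxa — unites the whole ingroup.
C4: derived state 'present' in B and R only — synapomorphy for {B, R}.
Most parsimonious ingroup topology: (((B,R),M),T).
T is sister to the clade containing all other ingroup taxa, so it is the earliest-diverging (most basal) ingroup lineage.

T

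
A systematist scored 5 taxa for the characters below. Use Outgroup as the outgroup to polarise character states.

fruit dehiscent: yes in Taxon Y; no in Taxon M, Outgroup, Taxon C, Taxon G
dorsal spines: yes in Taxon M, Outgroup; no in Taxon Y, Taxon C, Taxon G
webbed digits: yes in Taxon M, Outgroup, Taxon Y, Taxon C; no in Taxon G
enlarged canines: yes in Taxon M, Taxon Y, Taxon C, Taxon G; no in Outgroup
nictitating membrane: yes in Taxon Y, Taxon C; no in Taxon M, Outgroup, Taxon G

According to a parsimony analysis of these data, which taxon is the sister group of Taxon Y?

Character polarity is set by the outgroup: the derived state is whichever differs from the outgroup's state, so for dorsal spines, webbed digits the derived state is 'no', and for the remaining characters it is 'yes'.
fruit dehiscent (derived state 'yes') is unique to Taxon Y (autapomorphy; uninformative for grouping).
dorsal spines: derived state 'no' in Taxon C, Taxon G, and Taxon Y only — synapomorphy for {Taxon C, Taxon G, Taxon Y}.
webbed digits (derived state 'no') is unique to Taxon G (autapomorphy; uninformative for grouping).
All ingroup taxa share the derived state 'yes' for enlarged canines; it defines the ingroup but does not resolve relationships within it.
nictitating membrane: derived state 'yes' in Taxon C and Taxon Y only — synapomorphy for {Taxon C, Taxon Y}.
Most parsimonious ingroup topology: (((Taxon Y,Taxon C),Taxon G),Taxon M).
Taxon Y and Taxon C form a cherry on this tree, so they are sister taxa.

Taxon C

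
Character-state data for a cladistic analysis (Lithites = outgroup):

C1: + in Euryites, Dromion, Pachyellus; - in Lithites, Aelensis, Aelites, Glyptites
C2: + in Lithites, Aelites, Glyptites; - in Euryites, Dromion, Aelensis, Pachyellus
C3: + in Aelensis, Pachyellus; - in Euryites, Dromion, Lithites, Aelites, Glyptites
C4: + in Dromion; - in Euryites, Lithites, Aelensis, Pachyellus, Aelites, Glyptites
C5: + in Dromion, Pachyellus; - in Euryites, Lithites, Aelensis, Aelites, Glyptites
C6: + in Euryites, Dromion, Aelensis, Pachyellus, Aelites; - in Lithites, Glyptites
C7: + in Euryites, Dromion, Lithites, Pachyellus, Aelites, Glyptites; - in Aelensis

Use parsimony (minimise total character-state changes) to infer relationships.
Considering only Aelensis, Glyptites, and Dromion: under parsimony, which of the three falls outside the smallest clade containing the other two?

Character polarity is set by the outgroup: the derived state is whichever differs from the outgroup's state, so for C2, C7 the derived state is '-', and for the remaining characters it is '+'.
Only Dromion, Euryites, and Pachyellus show the derived state '+' for C1, supporting them as a clade.
Only Aelensis, Dromion, Euryites, and Pachyellus show the derived state '-' for C2, supporting them as a clade.
C3 groups Aelensis and Pachyellus, which is incompatible with the clades supported by the remaining characters; treating it as convergent (homoplasy) costs fewer steps than any alternative tree.
C4 (derived state '+') is unique to Dromion (autapomorphy; uninformative for grouping).
C5: derived state '+' in Dromion and Pachyellus only — synapomorphy for {Dromion, Pachyellus}.
C6 (derived state '+') is shared by Aelensis, Aelites, Dromion, Euryites, and Pachyellus — a synapomorphy uniting that clade.
C7: derived state '-' in Aelensis only — an autapomorphy, so it tells us nothing about relationships among taxa.
Most parsimonious ingroup topology: ((Aelites,(Aelensis,((Dromion,Pachyellus),Euryites))),Glyptites).
Dromion and Aelensis share a more recent common ancestor with each other than either does with Glyptites, so Glyptites is the least closely related of the three.

Glyptites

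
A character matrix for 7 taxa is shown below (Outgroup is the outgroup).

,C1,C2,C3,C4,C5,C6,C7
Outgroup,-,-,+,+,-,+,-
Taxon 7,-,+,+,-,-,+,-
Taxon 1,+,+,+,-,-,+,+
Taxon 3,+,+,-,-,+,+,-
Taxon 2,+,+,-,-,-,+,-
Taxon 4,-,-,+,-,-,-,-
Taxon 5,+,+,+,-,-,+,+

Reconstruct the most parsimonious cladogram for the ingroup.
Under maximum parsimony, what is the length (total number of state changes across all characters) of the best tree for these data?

7

Character polarity is set by the outgroup: the derived state is whichever differs from the outgroup's state, so for C3, C4, C6 the derived state is '-', and for the remaining characters it is '+'.
C1 (derived state '+') is shared by Taxon 1, Taxon 2, Taxon 3, and Taxon 5 — a synapomorphy uniting that clade.
C2: derived state '+' in Taxon 1, Taxon 2, Taxon 3, Taxon 5, and Taxon 7 only — synapomorphy for {Taxon 1, Taxon 2, Taxon 3, Taxon 5, Taxon 7}.
Only Taxon 2 and Taxon 3 show the derived state '-' for C3, supporting them as a clade.
All ingroup taxa share the derived state '-' for C4; it defines the ingroup but does not resolve relationships within it.
C5: derived state '+' in Taxon 3 only — an autapomorphy, so it tells us nothing about relationships among taxa.
C6: derived state '-' in Taxon 4 only — an autapomorphy, so it tells us nothing about relationships among taxa.
C7 (derived state '+') is shared by Taxon 1 and Taxon 5 — a synapomorphy uniting that clade.
Most parsimonious ingroup topology: ((Taxon 7,((Taxon 1,Taxon 5),(Taxon 3,Taxon 2))),Taxon 4).
Changes per character on this tree: C1: 1; C2: 1; C3: 1; C4: 1; C5: 1; C6: 1; C7: 1.
Total = 7.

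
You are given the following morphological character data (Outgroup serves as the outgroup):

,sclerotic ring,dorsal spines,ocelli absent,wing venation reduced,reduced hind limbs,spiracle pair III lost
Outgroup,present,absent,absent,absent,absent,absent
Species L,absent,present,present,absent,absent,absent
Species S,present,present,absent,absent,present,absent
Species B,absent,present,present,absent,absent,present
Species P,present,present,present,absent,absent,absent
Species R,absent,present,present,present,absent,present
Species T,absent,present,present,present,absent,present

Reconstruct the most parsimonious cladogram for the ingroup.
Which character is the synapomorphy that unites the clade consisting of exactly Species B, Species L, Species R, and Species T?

Character polarity is set by the outgroup: the derived state is whichever differs from the outgroup's state, so for sclerotic ring the derived state is 'absent', and for the remaining characters it is 'present'.
sclerotic ring (derived state 'absent') is shared by Species B, Species L, Species R, and Species T — a synapomorphy uniting that clade.
All ingroup taxa share the derived state 'present' for dorsal spines; it defines the ingroup but does not resolve relationships within it.
ocelli absent: derived state 'present' in Species B, Species L, Species P, Species R, and Species T only — synapomorphy for {Species B, Species L, Species P, Species R, Species T}.
wing venation reduced: derived state 'present' in Species R and Species T only — synapomorphy for {Species R, Species T}.
reduced hind limbs (derived state 'present') is unique to Species S (autapomorphy; uninformative for grouping).
Only Species B, Species R, and Species T show the derived state 'present' for spiracle pair III lost, supporting them as a clade.
Most parsimonious ingroup topology: (((Species L,(Species B,(Species R,Species T))),Species P),Species S).
The clade {Species B, Species L, Species R, Species T} is supported by sclerotic ring: its derived state 'absent' occurs in exactly those taxa and in no other taxon (including the outgroup).

sclerotic ring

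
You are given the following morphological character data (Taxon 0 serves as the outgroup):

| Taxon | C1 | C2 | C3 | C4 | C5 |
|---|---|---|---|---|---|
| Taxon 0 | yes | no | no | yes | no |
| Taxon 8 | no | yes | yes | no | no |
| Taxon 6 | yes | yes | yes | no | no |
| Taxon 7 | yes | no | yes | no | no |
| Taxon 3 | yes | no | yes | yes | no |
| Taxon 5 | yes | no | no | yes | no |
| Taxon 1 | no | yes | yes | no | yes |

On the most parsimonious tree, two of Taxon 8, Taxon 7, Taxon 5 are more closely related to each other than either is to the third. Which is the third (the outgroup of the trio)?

Character polarity is set by the outgroup: the derived state is whichever differs from the outgroup's state, so for C1, C4 the derived state is 'no', and for the remaining characters it is 'yes'.
C1 (derived state 'no') is shared by Taxon 1 and Taxon 8 — a synapomorphy uniting that clade.
Only Taxon 1, Taxon 6, and Taxon 8 show the derived state 'yes' for C2, supporting them as a clade.
C3: derived state 'yes' in Taxon 1, Taxon 3, Taxon 6, Taxon 7, and Taxon 8 only — synapomorphy for {Taxon 1, Taxon 3, Taxon 6, Taxon 7, Taxon 8}.
C4 (derived state 'no') is shared by Taxon 1, Taxon 6, Taxon 7, and Taxon 8 — a synapomorphy uniting that clade.
C5 (derived state 'yes') is unique to Taxon 1 (autapomorphy; uninformative for grouping).
Most parsimonious ingroup topology: (((((Taxon 8,Taxon 1),Taxon 6),Taxon 7),Taxon 3),Taxon 5).
Taxon 7 and Taxon 8 share a more recent common ancestor with each other than either does with Taxon 5, so Taxon 5 is the least closely related of the three.

Taxon 5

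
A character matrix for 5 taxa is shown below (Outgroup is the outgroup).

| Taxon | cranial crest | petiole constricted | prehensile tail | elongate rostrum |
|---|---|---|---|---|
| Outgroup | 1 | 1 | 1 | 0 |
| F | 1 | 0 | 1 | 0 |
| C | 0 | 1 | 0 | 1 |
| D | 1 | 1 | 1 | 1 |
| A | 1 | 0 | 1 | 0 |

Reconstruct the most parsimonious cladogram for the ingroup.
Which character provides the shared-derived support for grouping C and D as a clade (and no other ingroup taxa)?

Character polarity is set by the outgroup: the derived state is whichever differs from the outgroup's state, so for cranial crest, petiole constricted, prehensile tail the derived state is '0', and for the remaining characters it is '1'.
cranial crest: derived state '0' in C only — an autapomorphy, so it tells us nothing about relationships among taxa.
petiole constricted: derived state '0' in A and F only — synapomorphy for {A, F}.
prehensile tail (derived state '0') is unique to C (autapomorphy; uninformative for grouping).
elongate rostrum (derived state '1') is shared by C and D — a synapomorphy uniting that clade.
Most parsimonious ingroup topology: ((F,A),(C,D)).
The clade {C, D} is supported by elongate rostrum: its derived state '1' occurs in exactly those taxa and in no other taxon (including the outgroup).

elongate rostrum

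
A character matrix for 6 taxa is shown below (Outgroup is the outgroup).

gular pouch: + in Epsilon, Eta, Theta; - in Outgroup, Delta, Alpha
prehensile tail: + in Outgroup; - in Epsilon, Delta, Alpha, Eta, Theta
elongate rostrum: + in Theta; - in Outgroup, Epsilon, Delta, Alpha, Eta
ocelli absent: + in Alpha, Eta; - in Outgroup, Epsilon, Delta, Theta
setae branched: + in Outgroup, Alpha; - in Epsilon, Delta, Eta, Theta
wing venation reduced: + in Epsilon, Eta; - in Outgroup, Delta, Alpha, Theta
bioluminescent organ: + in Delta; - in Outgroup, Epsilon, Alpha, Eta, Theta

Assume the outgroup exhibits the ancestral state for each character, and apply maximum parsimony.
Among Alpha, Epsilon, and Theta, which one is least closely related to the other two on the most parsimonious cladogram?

Character polarity is set by the outgroup: the derived state is whichever differs from the outgroup's state, so for prehensile tail, setae branched the derived state is '-', and for the remaining characters it is '+'.
gular pouch (derived state '+') is shared by Epsilon, Eta, and Theta — a synapomorphy uniting that clade.
All ingroup taxa share the derived state '-' for prehensile tail; it defines the ingroup but does not resolve relationships within it.
elongate rostrum: derived state '+' in Theta only — an autapomorphy, so it tells us nothing about relationships among taxa.
ocelli absent (state '+') occurs in Alpha and Eta but conflicts with the nesting implied by the other characters — most parsimoniously interpreted as homoplasy.
setae branched (derived state '-') is shared by Delta, Epsilon, Eta, and Theta — a synapomorphy uniting that clade.
Only Epsilon and Eta show the derived state '+' for wing venation reduced, supporting them as a clade.
bioluminescent organ: derived state '+' in Delta only — an autapomorphy, so it tells us nothing about relationships among taxa.
Most parsimonious ingroup topology: ((((Epsilon,Eta),Theta),Delta),Alpha).
Theta and Epsilon share a more recent common ancestor with each other than either does with Alpha, so Alpha is the least closely related of the three.

Alpha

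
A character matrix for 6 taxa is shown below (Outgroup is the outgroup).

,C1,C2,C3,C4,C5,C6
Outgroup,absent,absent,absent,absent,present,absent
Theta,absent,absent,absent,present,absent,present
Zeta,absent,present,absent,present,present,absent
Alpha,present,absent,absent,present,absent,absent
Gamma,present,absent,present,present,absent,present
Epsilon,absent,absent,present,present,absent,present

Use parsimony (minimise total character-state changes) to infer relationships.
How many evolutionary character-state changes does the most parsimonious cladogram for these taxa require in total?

7

Character polarity is set by the outgroup: the derived state is whichever differs from the outgroup's state, so for C5 the derived state is 'absent', and for the remaining characters it is 'present'.
C1 (state 'present') occurs in Alpha and Gamma but conflicts with the nesting implied by the other characters — most parsimoniously interpreted as homoplasy.
C2: derived state 'present' in Zeta only — an autapomorphy, so it tells us nothing about relationships among taxa.
C3: derived state 'present' in Epsilon and Gamma only — synapomorphy for {Epsilon, Gamma}.
C4 (derived state 'present') is shared by all ingroup taxa — unites the whole ingroup.
Only Alpha, Epsilon, Gamma, and Theta show the derived state 'absent' for C5, supporting them as a clade.
C6 (derived state 'present') is shared by Epsilon, Gamma, and Theta — a synapomorphy uniting that clade.
Most parsimonious ingroup topology: (((Theta,(Gamma,Epsilon)),Alpha),Zeta).
Changes per character on this tree: C1: 2; C2: 1; C3: 1; C4: 1; C5: 1; C6: 1.
Total = 7.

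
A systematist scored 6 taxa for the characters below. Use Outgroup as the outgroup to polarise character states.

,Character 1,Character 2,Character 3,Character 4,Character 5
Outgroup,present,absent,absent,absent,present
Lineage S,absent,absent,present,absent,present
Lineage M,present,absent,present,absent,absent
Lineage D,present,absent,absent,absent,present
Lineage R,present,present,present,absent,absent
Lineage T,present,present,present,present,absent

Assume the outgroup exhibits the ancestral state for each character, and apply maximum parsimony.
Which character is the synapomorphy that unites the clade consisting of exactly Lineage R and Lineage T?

Character 2

Character polarity is set by the outgroup: the derived state is whichever differs from the outgroup's state, so for Character 1, Character 5 the derived state is 'absent', and for the remaining characters it is 'present'.
Character 1: derived state 'absent' in Lineage S only — an autapomorphy, so it tells us nothing about relationships among taxa.
Character 2: derived state 'present' in Lineage R and Lineage T only — synapomorphy for {Lineage R, Lineage T}.
Character 3 (derived state 'present') is shared by Lineage M, Lineage R, Lineage S, and Lineage T — a synapomorphy uniting that clade.
Character 4: derived state 'present' in Lineage T only — an autapomorphy, so it tells us nothing about relationships among taxa.
Character 5: derived state 'absent' in Lineage M, Lineage R, and Lineage T only — synapomorphy for {Lineage M, Lineage R, Lineage T}.
Most parsimonious ingroup topology: ((Lineage S,(Lineage M,(Lineage R,Lineage T))),Lineage D).
The clade {Lineage R, Lineage T} is supported by Character 2: its derived state 'present' occurs in exactly those taxa and in no other taxon (including the outgroup).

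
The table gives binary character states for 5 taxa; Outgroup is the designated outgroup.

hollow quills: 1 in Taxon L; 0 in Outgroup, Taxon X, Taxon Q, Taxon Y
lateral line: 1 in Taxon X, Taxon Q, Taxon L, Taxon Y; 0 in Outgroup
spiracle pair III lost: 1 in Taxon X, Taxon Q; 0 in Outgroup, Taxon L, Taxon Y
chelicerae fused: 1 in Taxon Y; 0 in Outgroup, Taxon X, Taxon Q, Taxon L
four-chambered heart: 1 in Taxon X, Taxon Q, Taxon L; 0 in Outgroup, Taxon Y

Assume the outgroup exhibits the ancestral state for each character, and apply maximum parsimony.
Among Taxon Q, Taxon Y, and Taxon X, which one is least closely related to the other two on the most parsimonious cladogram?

Taxon Y

The outgroup has state '0' for every character, so '1' is the derived state throughout.
hollow quills: derived state '1' in Taxon L only — an autapomorphy, so it tells us nothing about relationships among taxa.
lateral line (derived state '1') is shared by all ingroup taxa — unites the whole ingroup.
spiracle pair III lost (derived state '1') is shared by Taxon Q and Taxon X — a synapomorphy uniting that clade.
chelicerae fused (derived state '1') is unique to Taxon Y (autapomorphy; uninformative for grouping).
four-chambered heart: derived state '1' in Taxon L, Taxon Q, and Taxon X only — synapomorphy for {Taxon L, Taxon Q, Taxon X}.
Most parsimonious ingroup topology: (((Taxon X,Taxon Q),Taxon L),Taxon Y).
Taxon Q and Taxon X share a more recent common ancestor with each other than either does with Taxon Y, so Taxon Y is the least closely related of the three.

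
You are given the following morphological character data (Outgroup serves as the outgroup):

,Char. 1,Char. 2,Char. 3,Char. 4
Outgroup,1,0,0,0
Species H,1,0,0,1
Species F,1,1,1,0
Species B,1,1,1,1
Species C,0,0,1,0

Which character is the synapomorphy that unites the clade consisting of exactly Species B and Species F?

Char. 2

Character polarity is set by the outgroup: the derived state is whichever differs from the outgroup's state, so for Char. 1 the derived state is '0', and for the remaining characters it is '1'.
Char. 1 (derived state '0') is unique to Species C (autapomorphy; uninformative for grouping).
Char. 2: derived state '1' in Species B and Species F only — synapomorphy for {Species B, Species F}.
Char. 3: derived state '1' in Species B, Species C, and Species F only — synapomorphy for {Species B, Species C, Species F}.
Char. 4 groups Species B and Species H, which is incompatible with the clades supported by the remaining characters; treating it as convergent (homoplasy) costs fewer steps than any alternative tree.
Most parsimonious ingroup topology: (Species H,((Species F,Species B),Species C)).
The clade {Species B, Species F} is supported by Char. 2: its derived state '1' occurs in exactly those taxa and in no other taxon (including the outgroup).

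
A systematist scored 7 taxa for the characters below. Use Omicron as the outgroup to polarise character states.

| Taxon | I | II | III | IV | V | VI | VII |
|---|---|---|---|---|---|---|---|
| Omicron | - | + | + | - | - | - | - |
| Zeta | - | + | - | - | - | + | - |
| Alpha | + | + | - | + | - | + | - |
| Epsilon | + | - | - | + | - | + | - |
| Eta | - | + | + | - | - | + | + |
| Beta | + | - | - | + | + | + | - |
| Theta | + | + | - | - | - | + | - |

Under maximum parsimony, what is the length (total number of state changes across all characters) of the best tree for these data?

Character polarity is set by the outgroup: the derived state is whichever differs from the outgroup's state, so for II, III the derived state is '-', and for the remaining characters it is '+'.
I (derived state '+') is shared by Alpha, Beta, Epsilon, and Theta — a synapomorphy uniting that clade.
II (derived state '-') is shared by Beta and Epsilon — a synapomorphy uniting that clade.
III: derived state '-' in Alpha, Beta, Epsilon, Theta, and Zeta only — synapomorphy for {Alpha, Beta, Epsilon, Theta, Zeta}.
Only Alpha, Beta, and Epsilon show the derived state '+' for IV, supporting them as a clade.
V: derived state '+' in Beta only — an autapomorphy, so it tells us nothing about relationships among taxa.
VI (derived state '+') is shared by all ingroup taxa — unites the whole ingroup.
VII (derived state '+') is unique to Eta (autapomorphy; uninformative for grouping).
Most parsimonious ingroup topology: ((Zeta,((Alpha,(Epsilon,Beta)),Theta)),Eta).
Changes per character on this tree: I: 1; II: 1; III: 1; IV: 1; V: 1; VI: 1; VII: 1.
Total = 7.

7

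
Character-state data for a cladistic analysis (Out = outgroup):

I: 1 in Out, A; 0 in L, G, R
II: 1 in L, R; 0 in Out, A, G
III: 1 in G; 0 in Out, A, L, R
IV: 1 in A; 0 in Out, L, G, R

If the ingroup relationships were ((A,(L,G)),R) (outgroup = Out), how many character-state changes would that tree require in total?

Map each character onto ((A,(L,G)),R) (rooted by Out) and count the minimum state changes it requires (Fitch parsimony):
I: 2; II: 2; III: 1; IV: 1.
Total tree length = 6.

6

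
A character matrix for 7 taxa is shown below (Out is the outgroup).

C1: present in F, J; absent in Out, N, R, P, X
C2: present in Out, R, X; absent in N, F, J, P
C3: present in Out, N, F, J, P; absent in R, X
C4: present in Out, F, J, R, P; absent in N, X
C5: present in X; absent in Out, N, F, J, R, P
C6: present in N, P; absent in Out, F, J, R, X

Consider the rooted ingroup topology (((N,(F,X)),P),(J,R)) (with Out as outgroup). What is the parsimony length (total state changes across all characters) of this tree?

12

Map each character onto (((N,(F,X)),P),(J,R)) (rooted by Out) and count the minimum state changes it requires (Fitch parsimony):
C1: 2; C2: 3; C3: 2; C4: 2; C5: 1; C6: 2.
Total tree length = 12.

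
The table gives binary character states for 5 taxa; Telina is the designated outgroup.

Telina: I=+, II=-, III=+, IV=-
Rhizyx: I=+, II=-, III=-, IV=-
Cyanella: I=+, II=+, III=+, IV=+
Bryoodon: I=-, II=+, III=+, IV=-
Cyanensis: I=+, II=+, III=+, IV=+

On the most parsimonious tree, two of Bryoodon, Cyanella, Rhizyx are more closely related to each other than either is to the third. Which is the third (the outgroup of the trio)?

Character polarity is set by the outgroup: the derived state is whichever differs from the outgroup's state, so for I, III the derived state is '-', and for the remaining characters it is '+'.
I (derived state '-') is unique to Bryoodon (autapomorphy; uninformative for grouping).
II: derived state '+' in Bryoodon, Cyanella, and Cyanensis only — synapomorphy for {Bryoodon, Cyanella, Cyanensis}.
III (derived state '-') is unique to Rhizyx (autapomorphy; uninformative for grouping).
IV: derived state '+' in Cyanella and Cyanensis only — synapomorphy for {Cyanella, Cyanensis}.
Most parsimonious ingroup topology: (Rhizyx,((Cyanella,Cyanensis),Bryoodon)).
Bryoodon and Cyanella share a more recent common ancestor with each other than either does with Rhizyx, so Rhizyx is the least closely related of the three.

Rhizyx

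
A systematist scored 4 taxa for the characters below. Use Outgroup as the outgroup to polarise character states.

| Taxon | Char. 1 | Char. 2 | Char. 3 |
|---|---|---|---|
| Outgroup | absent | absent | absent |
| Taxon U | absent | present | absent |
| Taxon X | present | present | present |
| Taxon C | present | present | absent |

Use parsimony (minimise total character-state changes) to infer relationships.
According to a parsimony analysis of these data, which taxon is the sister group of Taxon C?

The outgroup has state 'absent' for every character, so 'present' is the derived state throughout.
Only Taxon C and Taxon X show the derived state 'present' for Char. 1, supporting them as a clade.
Char. 2 (derived state 'present') is shared by all ingroup taxa — unites the whole ingroup.
Char. 3: derived state 'present' in Taxon X only — an autapomorphy, so it tells us nothing about relationships among taxa.
Most parsimonious ingroup topology: (Taxon U,(Taxon X,Taxon C)).
Taxon C and Taxon X form a cherry on this tree, so they are sister taxa.

Taxon X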